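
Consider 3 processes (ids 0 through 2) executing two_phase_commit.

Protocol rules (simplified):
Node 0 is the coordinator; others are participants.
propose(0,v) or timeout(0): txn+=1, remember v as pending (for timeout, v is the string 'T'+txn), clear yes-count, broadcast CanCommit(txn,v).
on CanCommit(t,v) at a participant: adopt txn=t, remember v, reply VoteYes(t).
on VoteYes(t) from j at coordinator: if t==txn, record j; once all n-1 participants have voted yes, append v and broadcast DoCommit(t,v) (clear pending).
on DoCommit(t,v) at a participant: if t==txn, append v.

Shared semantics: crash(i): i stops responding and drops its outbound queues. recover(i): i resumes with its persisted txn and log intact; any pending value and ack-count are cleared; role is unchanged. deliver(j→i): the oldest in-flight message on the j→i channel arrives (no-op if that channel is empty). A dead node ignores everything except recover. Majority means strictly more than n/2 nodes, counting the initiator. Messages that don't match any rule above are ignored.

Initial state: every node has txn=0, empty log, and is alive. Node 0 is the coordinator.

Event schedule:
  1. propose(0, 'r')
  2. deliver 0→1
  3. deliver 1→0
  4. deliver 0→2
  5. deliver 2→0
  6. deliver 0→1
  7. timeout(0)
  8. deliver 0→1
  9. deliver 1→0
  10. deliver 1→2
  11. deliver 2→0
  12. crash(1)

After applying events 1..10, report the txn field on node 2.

1. propose(0,'r'):  <0:coor t1 ->
2. deliver 0→1:  <1:part t1 ->
3. deliver 1→0:  nop
4. deliver 0→2:  <2:part t1 ->
5. deliver 2→0:  <0:coor t1 r>
6. deliver 0→1:  <1:part t1 r>
7. timeout(0):  <0:coor t2 r>
8. deliver 0→1:  <1:part t2 r>
9. deliver 1→0:  nop
10. deliver 1→2:  nop

1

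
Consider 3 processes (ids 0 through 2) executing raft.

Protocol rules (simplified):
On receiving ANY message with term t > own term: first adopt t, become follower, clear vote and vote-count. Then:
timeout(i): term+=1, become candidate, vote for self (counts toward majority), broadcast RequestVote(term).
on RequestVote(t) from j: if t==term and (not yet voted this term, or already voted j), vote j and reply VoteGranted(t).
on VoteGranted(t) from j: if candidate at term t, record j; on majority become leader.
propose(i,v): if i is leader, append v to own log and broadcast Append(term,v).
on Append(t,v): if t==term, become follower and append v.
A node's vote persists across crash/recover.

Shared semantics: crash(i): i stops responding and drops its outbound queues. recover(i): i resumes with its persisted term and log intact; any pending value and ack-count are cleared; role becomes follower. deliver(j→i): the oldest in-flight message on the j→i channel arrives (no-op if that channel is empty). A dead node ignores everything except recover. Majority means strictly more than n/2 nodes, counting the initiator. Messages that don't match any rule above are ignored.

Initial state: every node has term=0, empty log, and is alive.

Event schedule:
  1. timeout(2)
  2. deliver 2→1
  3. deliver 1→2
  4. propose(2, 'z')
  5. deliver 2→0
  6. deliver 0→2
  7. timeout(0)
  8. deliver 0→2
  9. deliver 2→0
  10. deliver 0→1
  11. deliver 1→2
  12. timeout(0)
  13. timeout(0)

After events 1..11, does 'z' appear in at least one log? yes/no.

yes

after 1 — timeout(2): n2:cand/t1/[-]
after 2 — deliver 2→1: n1:foll/t1/[-]
after 3 — deliver 1→2: n2:lead/t1/[-]
after 4 — propose(2,'z'): n2:lead/t1/[z]
after 5 — deliver 2→0: n0:foll/t1/[-]
after 6 — deliver 0→2: ·
after 7 — timeout(0): n0:cand/t2/[-]
after 8 — deliver 0→2: n2:foll/t2/[z]
after 9 — deliver 2→0: ·
after 10 — deliver 0→1: n1:foll/t2/[-]
after 11 — deliver 1→2: ·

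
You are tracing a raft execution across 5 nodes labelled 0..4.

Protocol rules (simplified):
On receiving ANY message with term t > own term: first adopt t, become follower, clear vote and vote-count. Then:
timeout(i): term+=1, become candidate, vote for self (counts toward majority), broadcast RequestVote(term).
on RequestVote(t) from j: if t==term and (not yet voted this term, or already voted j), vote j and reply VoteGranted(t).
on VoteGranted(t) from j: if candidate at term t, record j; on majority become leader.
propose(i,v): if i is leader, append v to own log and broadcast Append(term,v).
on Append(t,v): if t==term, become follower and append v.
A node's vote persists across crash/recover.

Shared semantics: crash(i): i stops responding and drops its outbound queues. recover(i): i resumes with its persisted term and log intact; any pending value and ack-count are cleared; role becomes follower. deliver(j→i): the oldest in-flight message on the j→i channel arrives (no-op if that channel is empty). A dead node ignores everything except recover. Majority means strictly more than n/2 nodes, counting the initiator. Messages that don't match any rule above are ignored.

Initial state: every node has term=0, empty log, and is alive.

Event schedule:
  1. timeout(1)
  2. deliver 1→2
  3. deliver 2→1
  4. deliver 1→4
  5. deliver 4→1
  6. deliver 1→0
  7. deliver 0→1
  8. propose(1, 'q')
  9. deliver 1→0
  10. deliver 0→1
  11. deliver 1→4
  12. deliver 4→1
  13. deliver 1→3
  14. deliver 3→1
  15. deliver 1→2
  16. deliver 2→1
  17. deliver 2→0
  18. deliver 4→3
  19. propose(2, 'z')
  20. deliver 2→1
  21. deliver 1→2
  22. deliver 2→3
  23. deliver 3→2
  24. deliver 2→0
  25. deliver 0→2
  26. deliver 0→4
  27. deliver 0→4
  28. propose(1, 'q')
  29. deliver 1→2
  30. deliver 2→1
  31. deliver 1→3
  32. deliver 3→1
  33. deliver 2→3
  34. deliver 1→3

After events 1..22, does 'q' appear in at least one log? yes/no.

yes

[1] timeout(1) → N1(cand t1 [-])
[2] deliver 1→2 → N2(foll t1 [-])
[3] deliver 2→1 → ∅
[4] deliver 1→4 → N4(foll t1 [-])
[5] deliver 4→1 → N1(lead t1 [-])
[6] deliver 1→0 → N0(foll t1 [-])
[7] deliver 0→1 → ∅
[8] propose(1,'q') → N1(lead t1 [q])
[9] deliver 1→0 → N0(foll t1 [q])
[10] deliver 0→1 → ∅
[11] deliver 1→4 → N4(foll t1 [q])
[12] deliver 4→1 → ∅
[13] deliver 1→3 → N3(foll t1 [-])
[14] deliver 3→1 → ∅
[15] deliver 1→2 → N2(foll t1 [q])
[16] deliver 2→1 → ∅
[17] deliver 2→0 → ∅
[18] deliver 4→3 → ∅
[19] propose(2,'z') → ∅
[20] deliver 2→1 → ∅
[21] deliver 1→2 → ∅
[22] deliver 2→3 → ∅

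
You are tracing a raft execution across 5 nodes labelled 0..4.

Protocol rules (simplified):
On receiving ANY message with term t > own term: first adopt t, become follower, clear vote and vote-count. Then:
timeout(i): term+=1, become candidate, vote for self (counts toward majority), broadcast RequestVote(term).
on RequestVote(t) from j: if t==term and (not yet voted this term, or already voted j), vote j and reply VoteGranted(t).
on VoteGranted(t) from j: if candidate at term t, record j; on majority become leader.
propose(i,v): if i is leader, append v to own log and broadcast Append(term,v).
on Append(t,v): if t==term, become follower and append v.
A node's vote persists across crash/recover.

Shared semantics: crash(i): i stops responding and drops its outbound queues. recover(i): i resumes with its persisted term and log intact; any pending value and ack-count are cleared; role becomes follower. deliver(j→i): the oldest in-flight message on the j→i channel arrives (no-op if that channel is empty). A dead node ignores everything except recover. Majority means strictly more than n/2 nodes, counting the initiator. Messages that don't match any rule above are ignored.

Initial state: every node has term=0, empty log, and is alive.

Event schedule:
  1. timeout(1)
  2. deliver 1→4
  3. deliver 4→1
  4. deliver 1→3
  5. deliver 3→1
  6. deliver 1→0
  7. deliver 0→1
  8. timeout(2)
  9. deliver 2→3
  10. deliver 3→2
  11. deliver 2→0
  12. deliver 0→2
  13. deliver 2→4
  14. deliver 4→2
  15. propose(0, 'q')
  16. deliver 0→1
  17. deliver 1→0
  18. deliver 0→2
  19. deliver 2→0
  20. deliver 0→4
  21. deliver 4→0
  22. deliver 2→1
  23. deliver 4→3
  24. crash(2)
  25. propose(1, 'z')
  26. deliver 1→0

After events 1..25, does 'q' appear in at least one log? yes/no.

no

after 1 — timeout(1): n1:cand/t1/[-]
after 2 — deliver 1→4: n4:foll/t1/[-]
after 3 — deliver 4→1: ·
after 4 — deliver 1→3: n3:foll/t1/[-]
after 5 — deliver 3→1: n1:lead/t1/[-]
after 6 — deliver 1→0: n0:foll/t1/[-]
after 7 — deliver 0→1: ·
after 8 — timeout(2): n2:cand/t1/[-]
after 9 — deliver 2→3: ·
after 10 — deliver 3→2: ·
after 11 — deliver 2→0: ·
after 12 — deliver 0→2: ·
after 13 — deliver 2→4: ·
after 14 — deliver 4→2: ·
after 15 — propose(0,'q'): ·
after 16 — deliver 0→1: ·
after 17 — deliver 1→0: ·
after 18 — deliver 0→2: ·
after 19 — deliver 2→0: ·
after 20 — deliver 0→4: ·
after 21 — deliver 4→0: ·
after 22 — deliver 2→1: ·
after 23 — deliver 4→3: ·
after 24 — crash(2): n2:✗cand/t1/[-]
after 25 — propose(1,'z'): n1:lead/t1/[z]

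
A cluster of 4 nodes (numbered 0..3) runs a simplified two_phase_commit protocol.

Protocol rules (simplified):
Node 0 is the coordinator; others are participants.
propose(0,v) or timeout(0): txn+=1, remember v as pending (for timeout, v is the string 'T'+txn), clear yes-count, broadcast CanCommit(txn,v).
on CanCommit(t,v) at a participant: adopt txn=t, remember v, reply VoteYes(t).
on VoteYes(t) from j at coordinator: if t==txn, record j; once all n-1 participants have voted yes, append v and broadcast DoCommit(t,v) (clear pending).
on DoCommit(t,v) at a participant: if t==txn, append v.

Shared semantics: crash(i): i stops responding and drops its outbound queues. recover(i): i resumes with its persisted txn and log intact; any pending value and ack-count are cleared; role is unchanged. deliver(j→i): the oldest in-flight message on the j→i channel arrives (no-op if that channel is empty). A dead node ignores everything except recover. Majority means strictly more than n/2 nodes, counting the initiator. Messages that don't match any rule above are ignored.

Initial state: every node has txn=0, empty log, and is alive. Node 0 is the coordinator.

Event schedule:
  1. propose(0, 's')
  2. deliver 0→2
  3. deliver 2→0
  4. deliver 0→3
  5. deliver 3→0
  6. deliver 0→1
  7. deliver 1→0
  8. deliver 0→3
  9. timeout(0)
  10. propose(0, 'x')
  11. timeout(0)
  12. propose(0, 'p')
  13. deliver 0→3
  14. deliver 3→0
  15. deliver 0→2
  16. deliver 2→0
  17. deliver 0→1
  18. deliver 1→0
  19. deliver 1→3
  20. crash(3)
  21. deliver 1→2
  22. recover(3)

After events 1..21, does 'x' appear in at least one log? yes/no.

no

1. propose(0,'s'):  <0:coor t1 ->
2. deliver 0→2:  <2:part t1 ->
3. deliver 2→0:  nop
4. deliver 0→3:  <3:part t1 ->
5. deliver 3→0:  nop
6. deliver 0→1:  <1:part t1 ->
7. deliver 1→0:  <0:coor t1 s>
8. deliver 0→3:  <3:part t1 s>
9. timeout(0):  <0:coor t2 s>
10. propose(0,'x'):  <0:coor t3 s>
11. timeout(0):  <0:coor t4 s>
12. propose(0,'p'):  <0:coor t5 s>
13. deliver 0→3:  <3:part t2 s>
14. deliver 3→0:  nop
15. deliver 0→2:  <2:part t1 s>
16. deliver 2→0:  nop
17. deliver 0→1:  <1:part t1 s>
18. deliver 1→0:  nop
19. deliver 1→3:  nop
20. crash(3):  <3:✗part t2 s>
21. deliver 1→2:  nop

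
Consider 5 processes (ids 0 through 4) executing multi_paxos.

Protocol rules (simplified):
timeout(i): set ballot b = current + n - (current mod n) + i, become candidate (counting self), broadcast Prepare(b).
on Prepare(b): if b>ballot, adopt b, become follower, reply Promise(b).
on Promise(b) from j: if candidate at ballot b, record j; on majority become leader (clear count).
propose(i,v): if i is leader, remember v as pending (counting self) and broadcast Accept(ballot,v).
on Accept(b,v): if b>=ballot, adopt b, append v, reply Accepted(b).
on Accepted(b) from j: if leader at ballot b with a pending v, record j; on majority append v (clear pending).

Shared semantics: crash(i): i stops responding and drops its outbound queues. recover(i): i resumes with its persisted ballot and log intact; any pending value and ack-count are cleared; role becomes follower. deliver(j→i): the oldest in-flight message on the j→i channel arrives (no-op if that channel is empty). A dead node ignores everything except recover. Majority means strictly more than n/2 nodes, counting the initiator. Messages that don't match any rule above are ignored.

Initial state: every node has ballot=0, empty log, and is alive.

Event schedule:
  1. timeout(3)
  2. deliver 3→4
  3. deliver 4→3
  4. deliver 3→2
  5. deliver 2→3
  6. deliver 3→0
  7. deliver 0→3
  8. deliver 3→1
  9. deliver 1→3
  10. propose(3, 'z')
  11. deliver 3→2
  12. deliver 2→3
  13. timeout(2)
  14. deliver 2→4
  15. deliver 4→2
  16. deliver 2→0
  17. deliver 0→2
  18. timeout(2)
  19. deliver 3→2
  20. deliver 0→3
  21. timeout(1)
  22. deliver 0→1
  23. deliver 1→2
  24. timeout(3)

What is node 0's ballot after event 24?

12

1. timeout(3):  <3:cand b8 ->
2. deliver 3→4:  <4:foll b8 ->
3. deliver 4→3:  nop
4. deliver 3→2:  <2:foll b8 ->
5. deliver 2→3:  <3:lead b8 ->
6. deliver 3→0:  <0:foll b8 ->
7. deliver 0→3:  nop
8. deliver 3→1:  <1:foll b8 ->
9. deliver 1→3:  nop
10. propose(3,'z'):  nop
11. deliver 3→2:  <2:foll b8 z>
12. deliver 2→3:  nop
13. timeout(2):  <2:cand b12 z>
14. deliver 2→4:  <4:foll b12 ->
15. deliver 4→2:  nop
16. deliver 2→0:  <0:foll b12 ->
17. deliver 0→2:  <2:lead b12 z>
18. timeout(2):  <2:cand b17 z>
19. deliver 3→2:  nop
20. deliver 0→3:  nop
21. timeout(1):  <1:cand b11 ->
22. deliver 0→1:  nop
23. deliver 1→2:  nop
24. timeout(3):  <3:cand b13 ->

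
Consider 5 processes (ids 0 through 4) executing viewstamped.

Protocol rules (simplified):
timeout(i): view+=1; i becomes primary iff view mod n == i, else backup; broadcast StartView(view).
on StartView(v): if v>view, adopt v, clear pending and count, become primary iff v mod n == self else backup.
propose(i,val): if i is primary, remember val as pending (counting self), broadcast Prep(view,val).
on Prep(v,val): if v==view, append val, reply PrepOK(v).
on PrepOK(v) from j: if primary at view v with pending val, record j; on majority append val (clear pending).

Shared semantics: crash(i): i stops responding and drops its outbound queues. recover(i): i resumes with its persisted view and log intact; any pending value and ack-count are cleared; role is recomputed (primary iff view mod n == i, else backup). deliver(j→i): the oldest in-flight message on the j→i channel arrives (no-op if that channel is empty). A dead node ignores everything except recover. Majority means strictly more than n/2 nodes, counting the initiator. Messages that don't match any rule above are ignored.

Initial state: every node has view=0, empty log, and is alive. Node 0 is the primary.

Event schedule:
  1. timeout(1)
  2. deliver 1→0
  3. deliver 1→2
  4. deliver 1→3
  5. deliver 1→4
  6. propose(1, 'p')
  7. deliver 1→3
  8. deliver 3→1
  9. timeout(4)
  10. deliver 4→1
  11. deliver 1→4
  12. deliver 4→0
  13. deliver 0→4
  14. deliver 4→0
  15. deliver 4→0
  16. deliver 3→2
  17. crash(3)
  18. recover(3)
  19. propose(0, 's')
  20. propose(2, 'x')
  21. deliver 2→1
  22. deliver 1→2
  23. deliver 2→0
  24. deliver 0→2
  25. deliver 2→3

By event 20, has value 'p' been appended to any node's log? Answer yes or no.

yes

[1] timeout(1) → N1(prim v1 [-])
[2] deliver 1→0 → N0(back v1 [-])
[3] deliver 1→2 → N2(back v1 [-])
[4] deliver 1→3 → N3(back v1 [-])
[5] deliver 1→4 → N4(back v1 [-])
[6] propose(1,'p') → ∅
[7] deliver 1→3 → N3(back v1 [p])
[8] deliver 3→1 → ∅
[9] timeout(4) → N4(back v2 [-])
[10] deliver 4→1 → N1(back v2 [-])
[11] deliver 1→4 → ∅
[12] deliver 4→0 → N0(back v2 [-])
[13] deliver 0→4 → ∅
[14] deliver 4→0 → ∅
[15] deliver 4→0 → ∅
[16] deliver 3→2 → ∅
[17] crash(3) → N3(✗back v1 [p])
[18] recover(3) → N3(back v1 [p])
[19] propose(0,'s') → ∅
[20] propose(2,'x') → ∅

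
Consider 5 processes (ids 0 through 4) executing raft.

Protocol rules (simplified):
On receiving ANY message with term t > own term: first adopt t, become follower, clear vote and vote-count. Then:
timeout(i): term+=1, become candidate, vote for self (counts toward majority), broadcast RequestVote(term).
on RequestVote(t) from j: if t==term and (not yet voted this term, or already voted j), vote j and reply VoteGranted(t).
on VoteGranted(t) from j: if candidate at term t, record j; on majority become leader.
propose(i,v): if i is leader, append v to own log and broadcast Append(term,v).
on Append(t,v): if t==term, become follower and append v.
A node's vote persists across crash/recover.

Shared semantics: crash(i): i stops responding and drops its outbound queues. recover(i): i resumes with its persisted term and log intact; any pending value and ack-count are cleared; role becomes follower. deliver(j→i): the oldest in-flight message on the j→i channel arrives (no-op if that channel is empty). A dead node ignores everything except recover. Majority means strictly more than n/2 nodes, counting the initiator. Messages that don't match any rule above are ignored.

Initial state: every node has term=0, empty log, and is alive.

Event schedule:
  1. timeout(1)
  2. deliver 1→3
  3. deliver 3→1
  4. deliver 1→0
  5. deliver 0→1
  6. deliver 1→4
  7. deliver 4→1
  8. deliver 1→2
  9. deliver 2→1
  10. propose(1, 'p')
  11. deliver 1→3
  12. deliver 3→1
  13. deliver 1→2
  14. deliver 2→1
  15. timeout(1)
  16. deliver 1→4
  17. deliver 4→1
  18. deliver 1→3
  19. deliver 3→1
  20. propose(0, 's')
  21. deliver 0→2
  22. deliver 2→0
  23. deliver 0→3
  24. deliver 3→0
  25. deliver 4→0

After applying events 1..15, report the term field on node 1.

2

after 1 — timeout(1): n1:cand/t1/[-]
after 2 — deliver 1→3: n3:foll/t1/[-]
after 3 — deliver 3→1: ·
after 4 — deliver 1→0: n0:foll/t1/[-]
after 5 — deliver 0→1: n1:lead/t1/[-]
after 6 — deliver 1→4: n4:foll/t1/[-]
after 7 — deliver 4→1: ·
after 8 — deliver 1→2: n2:foll/t1/[-]
after 9 — deliver 2→1: ·
after 10 — propose(1,'p'): n1:lead/t1/[p]
after 11 — deliver 1→3: n3:foll/t1/[p]
after 12 — deliver 3→1: ·
after 13 — deliver 1→2: n2:foll/t1/[p]
after 14 — deliver 2→1: ·
after 15 — timeout(1): n1:cand/t2/[p]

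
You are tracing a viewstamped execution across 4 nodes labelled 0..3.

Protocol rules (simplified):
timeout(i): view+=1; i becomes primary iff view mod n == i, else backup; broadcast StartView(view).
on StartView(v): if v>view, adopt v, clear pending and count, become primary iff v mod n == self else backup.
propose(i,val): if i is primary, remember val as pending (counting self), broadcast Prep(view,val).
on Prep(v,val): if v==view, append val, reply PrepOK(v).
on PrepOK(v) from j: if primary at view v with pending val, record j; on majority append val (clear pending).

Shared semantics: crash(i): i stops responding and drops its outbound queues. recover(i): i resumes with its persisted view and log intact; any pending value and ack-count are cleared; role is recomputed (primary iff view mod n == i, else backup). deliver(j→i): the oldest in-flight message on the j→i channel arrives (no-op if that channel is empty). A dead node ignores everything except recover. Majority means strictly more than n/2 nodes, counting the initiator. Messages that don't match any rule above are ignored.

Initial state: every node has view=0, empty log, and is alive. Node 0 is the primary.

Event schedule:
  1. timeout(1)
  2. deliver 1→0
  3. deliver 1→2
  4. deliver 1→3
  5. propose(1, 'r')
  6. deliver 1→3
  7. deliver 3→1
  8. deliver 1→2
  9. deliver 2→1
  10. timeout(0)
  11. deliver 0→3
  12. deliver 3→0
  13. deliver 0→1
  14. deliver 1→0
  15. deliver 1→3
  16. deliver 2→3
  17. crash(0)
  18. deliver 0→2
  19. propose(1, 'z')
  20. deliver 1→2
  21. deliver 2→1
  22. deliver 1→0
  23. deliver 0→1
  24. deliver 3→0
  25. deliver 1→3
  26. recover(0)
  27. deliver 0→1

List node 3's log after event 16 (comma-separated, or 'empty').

[1] timeout(1) → N1(prim v1 [-])
[2] deliver 1→0 → N0(back v1 [-])
[3] deliver 1→2 → N2(back v1 [-])
[4] deliver 1→3 → N3(back v1 [-])
[5] propose(1,'r') → ∅
[6] deliver 1→3 → N3(back v1 [r])
[7] deliver 3→1 → ∅
[8] deliver 1→2 → N2(back v1 [r])
[9] deliver 2→1 → N1(prim v1 [r])
[10] timeout(0) → N0(back v2 [-])
[11] deliver 0→3 → N3(back v2 [r])
[12] deliver 3→0 → ∅
[13] deliver 0→1 → N1(back v2 [r])
[14] deliver 1→0 → ∅
[15] deliver 1→3 → ∅
[16] deliver 2→3 → ∅

r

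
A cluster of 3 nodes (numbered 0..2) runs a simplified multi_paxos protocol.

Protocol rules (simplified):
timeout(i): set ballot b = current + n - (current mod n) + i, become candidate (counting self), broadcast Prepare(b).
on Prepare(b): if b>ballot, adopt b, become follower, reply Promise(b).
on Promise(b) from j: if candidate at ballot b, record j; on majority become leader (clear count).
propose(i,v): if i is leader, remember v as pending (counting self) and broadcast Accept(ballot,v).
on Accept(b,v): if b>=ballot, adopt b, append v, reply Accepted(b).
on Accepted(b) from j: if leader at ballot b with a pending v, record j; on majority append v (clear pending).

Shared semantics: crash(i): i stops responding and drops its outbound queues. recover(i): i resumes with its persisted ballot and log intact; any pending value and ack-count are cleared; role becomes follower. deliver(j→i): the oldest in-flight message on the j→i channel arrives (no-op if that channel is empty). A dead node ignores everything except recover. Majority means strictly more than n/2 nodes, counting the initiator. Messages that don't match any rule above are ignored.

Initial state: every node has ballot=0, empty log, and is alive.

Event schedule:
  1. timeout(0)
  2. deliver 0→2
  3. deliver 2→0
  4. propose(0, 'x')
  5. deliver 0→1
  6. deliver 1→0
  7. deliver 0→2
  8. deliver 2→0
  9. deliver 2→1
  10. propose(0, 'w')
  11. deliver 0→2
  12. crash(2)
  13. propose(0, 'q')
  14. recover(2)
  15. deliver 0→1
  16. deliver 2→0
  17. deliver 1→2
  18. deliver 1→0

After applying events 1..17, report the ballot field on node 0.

3

after 1 — timeout(0): n0:cand/b3/[-]
after 2 — deliver 0→2: n2:foll/b3/[-]
after 3 — deliver 2→0: n0:lead/b3/[-]
after 4 — propose(0,'x'): ·
after 5 — deliver 0→1: n1:foll/b3/[-]
after 6 — deliver 1→0: ·
after 7 — deliver 0→2: n2:foll/b3/[x]
after 8 — deliver 2→0: n0:lead/b3/[x]
after 9 — deliver 2→1: ·
after 10 — propose(0,'w'): ·
after 11 — deliver 0→2: n2:foll/b3/[x,w]
after 12 — crash(2): n2:✗foll/b3/[x,w]
after 13 — propose(0,'q'): ·
after 14 — recover(2): n2:foll/b3/[x,w]
after 15 — deliver 0→1: n1:foll/b3/[x]
after 16 — deliver 2→0: ·
after 17 — deliver 1→2: ·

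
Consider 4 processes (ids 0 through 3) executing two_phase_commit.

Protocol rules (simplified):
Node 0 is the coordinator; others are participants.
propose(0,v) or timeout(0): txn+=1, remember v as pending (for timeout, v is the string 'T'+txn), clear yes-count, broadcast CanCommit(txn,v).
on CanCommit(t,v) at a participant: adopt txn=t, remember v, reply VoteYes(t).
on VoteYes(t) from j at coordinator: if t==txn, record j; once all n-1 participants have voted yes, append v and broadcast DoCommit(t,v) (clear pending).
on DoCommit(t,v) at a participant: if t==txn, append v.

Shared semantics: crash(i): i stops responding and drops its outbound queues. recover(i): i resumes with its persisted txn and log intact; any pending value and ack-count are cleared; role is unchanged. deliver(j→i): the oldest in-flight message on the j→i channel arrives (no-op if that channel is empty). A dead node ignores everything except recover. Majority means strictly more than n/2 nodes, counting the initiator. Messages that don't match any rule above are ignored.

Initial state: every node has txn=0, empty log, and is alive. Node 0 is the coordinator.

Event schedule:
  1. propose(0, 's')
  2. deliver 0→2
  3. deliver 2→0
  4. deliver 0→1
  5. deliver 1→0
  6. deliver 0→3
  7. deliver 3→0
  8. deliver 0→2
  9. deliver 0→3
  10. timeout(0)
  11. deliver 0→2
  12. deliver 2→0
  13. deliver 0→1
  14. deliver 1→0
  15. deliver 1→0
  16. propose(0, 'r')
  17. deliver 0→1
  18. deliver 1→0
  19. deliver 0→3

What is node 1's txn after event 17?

2

after 1 — propose(0,'s'): n0:coor/t1/[-]
after 2 — deliver 0→2: n2:part/t1/[-]
after 3 — deliver 2→0: ·
after 4 — deliver 0→1: n1:part/t1/[-]
after 5 — deliver 1→0: ·
after 6 — deliver 0→3: n3:part/t1/[-]
after 7 — deliver 3→0: n0:coor/t1/[s]
after 8 — deliver 0→2: n2:part/t1/[s]
after 9 — deliver 0→3: n3:part/t1/[s]
after 10 — timeout(0): n0:coor/t2/[s]
after 11 — deliver 0→2: n2:part/t2/[s]
after 12 — deliver 2→0: ·
after 13 — deliver 0→1: n1:part/t1/[s]
after 14 — deliver 1→0: ·
after 15 — deliver 1→0: ·
after 16 — propose(0,'r'): n0:coor/t3/[s]
after 17 — deliver 0→1: n1:part/t2/[s]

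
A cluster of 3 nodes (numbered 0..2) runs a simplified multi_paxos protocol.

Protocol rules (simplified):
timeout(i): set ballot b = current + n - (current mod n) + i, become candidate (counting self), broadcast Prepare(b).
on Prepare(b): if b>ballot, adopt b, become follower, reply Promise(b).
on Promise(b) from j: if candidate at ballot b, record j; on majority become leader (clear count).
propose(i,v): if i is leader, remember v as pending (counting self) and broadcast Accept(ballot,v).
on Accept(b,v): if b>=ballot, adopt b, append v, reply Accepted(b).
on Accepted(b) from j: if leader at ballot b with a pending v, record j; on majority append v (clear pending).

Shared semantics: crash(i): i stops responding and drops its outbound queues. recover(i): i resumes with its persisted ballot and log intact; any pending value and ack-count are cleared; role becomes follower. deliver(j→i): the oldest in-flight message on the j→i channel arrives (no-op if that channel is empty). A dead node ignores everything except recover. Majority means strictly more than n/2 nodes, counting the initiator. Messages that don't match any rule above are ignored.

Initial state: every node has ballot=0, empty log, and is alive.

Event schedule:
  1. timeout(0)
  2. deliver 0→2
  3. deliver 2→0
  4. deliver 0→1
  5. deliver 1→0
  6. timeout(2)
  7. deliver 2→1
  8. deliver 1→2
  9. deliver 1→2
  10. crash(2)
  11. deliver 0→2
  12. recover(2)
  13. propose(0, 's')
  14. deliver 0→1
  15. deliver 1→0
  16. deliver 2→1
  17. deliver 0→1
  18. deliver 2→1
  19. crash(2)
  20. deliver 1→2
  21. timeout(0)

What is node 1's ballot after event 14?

1. timeout(0):  <0:cand b3 ->
2. deliver 0→2:  <2:foll b3 ->
3. deliver 2→0:  <0:lead b3 ->
4. deliver 0→1:  <1:foll b3 ->
5. deliver 1→0:  nop
6. timeout(2):  <2:cand b8 ->
7. deliver 2→1:  <1:foll b8 ->
8. deliver 1→2:  <2:lead b8 ->
9. deliver 1→2:  nop
10. crash(2):  <2:✗lead b8 ->
11. deliver 0→2:  nop
12. recover(2):  <2:foll b8 ->
13. propose(0,'s'):  nop
14. deliver 0→1:  nop

8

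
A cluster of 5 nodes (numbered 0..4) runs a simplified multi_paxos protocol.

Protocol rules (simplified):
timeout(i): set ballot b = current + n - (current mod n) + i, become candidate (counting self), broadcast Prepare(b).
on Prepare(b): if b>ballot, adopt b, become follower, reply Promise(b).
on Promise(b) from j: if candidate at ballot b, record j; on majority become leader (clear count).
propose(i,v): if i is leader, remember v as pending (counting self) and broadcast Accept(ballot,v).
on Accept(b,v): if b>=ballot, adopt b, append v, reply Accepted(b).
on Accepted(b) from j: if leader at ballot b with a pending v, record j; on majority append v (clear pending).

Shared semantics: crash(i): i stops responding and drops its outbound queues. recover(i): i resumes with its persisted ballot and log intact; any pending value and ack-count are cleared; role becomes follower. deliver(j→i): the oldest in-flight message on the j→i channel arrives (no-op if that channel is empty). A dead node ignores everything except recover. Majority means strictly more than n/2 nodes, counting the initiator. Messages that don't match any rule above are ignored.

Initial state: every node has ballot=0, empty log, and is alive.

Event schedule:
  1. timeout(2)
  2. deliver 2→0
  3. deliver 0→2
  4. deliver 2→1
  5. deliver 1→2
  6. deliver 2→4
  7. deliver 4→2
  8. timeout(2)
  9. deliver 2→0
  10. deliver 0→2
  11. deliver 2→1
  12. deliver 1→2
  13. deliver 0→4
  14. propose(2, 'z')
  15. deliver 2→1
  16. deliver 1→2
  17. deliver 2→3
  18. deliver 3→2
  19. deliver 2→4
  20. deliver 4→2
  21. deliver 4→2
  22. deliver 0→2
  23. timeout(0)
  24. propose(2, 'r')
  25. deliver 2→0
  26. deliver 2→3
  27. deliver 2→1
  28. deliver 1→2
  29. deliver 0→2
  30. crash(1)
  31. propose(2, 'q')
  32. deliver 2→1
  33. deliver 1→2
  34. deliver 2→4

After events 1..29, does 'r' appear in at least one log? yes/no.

step 1 timeout(2): 2={cand,b=7,log=-}
step 2 deliver 2→0: 0={foll,b=7,log=-}
step 3 deliver 0→2: —
step 4 deliver 2→1: 1={foll,b=7,log=-}
step 5 deliver 1→2: 2={lead,b=7,log=-}
step 6 deliver 2→4: 4={foll,b=7,log=-}
step 7 deliver 4→2: —
step 8 timeout(2): 2={cand,b=12,log=-}
step 9 deliver 2→0: 0={foll,b=12,log=-}
step 10 deliver 0→2: —
step 11 deliver 2→1: 1={foll,b=12,log=-}
step 12 deliver 1→2: 2={lead,b=12,log=-}
step 13 deliver 0→4: —
step 14 propose(2,'z'): —
step 15 deliver 2→1: 1={foll,b=12,log=z}
step 16 deliver 1→2: —
step 17 deliver 2→3: 3={foll,b=7,log=-}
step 18 deliver 3→2: —
step 19 deliver 2→4: 4={foll,b=12,log=-}
step 20 deliver 4→2: —
step 21 deliver 4→2: —
step 22 deliver 0→2: —
step 23 timeout(0): 0={cand,b=15,log=-}
step 24 propose(2,'r'): —
step 25 deliver 2→0: —
step 26 deliver 2→3: 3={foll,b=12,log=-}
step 27 deliver 2→1: 1={foll,b=12,log=z,r}
step 28 deliver 1→2: —
step 29 deliver 0→2: 2={foll,b=15,log=-}

yes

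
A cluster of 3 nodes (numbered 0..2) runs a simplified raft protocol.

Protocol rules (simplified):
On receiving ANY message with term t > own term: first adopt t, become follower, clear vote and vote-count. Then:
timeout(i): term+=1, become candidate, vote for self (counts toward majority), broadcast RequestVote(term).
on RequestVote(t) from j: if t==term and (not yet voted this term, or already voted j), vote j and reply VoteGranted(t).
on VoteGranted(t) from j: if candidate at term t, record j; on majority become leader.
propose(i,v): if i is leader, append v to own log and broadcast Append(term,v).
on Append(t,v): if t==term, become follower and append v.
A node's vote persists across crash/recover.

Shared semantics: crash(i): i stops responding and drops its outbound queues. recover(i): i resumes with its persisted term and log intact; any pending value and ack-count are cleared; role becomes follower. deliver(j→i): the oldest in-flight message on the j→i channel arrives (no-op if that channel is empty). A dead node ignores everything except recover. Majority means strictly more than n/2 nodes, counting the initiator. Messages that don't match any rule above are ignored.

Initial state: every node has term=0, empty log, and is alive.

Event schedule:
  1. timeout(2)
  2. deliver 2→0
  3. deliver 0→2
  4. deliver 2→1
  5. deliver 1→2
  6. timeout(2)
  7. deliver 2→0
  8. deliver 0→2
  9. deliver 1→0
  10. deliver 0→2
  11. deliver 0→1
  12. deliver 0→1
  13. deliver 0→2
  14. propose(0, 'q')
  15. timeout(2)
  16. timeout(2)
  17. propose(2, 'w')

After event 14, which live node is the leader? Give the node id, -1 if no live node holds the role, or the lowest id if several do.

[1] timeout(2) → N2(cand t1 [-])
[2] deliver 2→0 → N0(foll t1 [-])
[3] deliver 0→2 → N2(lead t1 [-])
[4] deliver 2→1 → N1(foll t1 [-])
[5] deliver 1→2 → ∅
[6] timeout(2) → N2(cand t2 [-])
[7] deliver 2→0 → N0(foll t2 [-])
[8] deliver 0→2 → N2(lead t2 [-])
[9] deliver 1→0 → ∅
[10] deliver 0→2 → ∅
[11] deliver 0→1 → ∅
[12] deliver 0→1 → ∅
[13] deliver 0→2 → ∅
[14] propose(0,'q') → ∅

2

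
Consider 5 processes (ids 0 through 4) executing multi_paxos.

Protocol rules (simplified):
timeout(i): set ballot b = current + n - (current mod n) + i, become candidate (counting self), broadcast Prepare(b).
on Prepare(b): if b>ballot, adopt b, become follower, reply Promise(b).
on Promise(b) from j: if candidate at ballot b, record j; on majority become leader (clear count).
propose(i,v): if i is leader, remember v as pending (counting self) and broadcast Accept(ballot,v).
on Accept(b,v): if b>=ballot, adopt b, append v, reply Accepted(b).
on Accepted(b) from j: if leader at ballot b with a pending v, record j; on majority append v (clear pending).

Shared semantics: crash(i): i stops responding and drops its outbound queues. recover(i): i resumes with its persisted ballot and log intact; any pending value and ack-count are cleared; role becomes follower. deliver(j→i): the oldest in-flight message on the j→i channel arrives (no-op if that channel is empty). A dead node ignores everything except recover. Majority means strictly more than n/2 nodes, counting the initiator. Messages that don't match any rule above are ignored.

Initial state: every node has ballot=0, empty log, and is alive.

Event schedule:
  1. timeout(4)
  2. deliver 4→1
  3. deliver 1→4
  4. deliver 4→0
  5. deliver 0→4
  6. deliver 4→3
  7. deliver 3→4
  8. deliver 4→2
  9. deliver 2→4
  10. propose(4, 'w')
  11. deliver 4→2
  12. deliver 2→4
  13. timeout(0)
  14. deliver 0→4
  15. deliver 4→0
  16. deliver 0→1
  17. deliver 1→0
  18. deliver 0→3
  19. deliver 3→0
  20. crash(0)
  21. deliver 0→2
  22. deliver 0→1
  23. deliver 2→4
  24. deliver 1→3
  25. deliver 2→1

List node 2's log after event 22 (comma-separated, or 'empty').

w

e1 timeout(4): 4[cand,b=9,-]
e2 deliver 4→1: 1[foll,b=9,-]
e3 deliver 1→4: ·
e4 deliver 4→0: 0[foll,b=9,-]
e5 deliver 0→4: 4[lead,b=9,-]
e6 deliver 4→3: 3[foll,b=9,-]
e7 deliver 3→4: ·
e8 deliver 4→2: 2[foll,b=9,-]
e9 deliver 2→4: ·
e10 propose(4,'w'): ·
e11 deliver 4→2: 2[foll,b=9,w]
e12 deliver 2→4: ·
e13 timeout(0): 0[cand,b=10,-]
e14 deliver 0→4: 4[foll,b=10,-]
e15 deliver 4→0: ·
e16 deliver 0→1: 1[foll,b=10,-]
e17 deliver 1→0: ·
e18 deliver 0→3: 3[foll,b=10,-]
e19 deliver 3→0: 0[lead,b=10,-]
e20 crash(0): 0[✗lead,b=10,-]
e21 deliver 0→2: ·
e22 deliver 0→1: ·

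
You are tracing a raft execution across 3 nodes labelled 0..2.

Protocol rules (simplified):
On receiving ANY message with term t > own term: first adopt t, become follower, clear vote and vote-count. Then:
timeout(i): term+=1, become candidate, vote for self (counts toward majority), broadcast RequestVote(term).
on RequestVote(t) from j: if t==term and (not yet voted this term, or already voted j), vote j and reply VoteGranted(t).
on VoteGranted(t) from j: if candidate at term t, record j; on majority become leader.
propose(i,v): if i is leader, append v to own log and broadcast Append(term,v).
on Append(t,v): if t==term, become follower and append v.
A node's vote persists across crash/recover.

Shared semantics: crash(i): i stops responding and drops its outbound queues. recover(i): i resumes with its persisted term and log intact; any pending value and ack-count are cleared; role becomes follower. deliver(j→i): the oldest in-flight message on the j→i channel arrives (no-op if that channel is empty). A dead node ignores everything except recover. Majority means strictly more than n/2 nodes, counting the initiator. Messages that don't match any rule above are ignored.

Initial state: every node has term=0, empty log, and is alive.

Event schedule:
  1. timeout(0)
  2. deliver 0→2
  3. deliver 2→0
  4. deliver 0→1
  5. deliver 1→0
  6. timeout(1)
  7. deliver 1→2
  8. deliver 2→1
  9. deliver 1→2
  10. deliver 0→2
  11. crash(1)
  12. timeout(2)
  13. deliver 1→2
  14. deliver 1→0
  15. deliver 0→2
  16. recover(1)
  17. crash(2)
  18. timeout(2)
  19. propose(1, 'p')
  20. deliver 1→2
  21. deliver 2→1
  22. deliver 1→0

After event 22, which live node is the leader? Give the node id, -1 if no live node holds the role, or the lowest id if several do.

step 1 timeout(0): 0={cand,t=1,log=-}
step 2 deliver 0→2: 2={foll,t=1,log=-}
step 3 deliver 2→0: 0={lead,t=1,log=-}
step 4 deliver 0→1: 1={foll,t=1,log=-}
step 5 deliver 1→0: —
step 6 timeout(1): 1={cand,t=2,log=-}
step 7 deliver 1→2: 2={foll,t=2,log=-}
step 8 deliver 2→1: 1={lead,t=2,log=-}
step 9 deliver 1→2: —
step 10 deliver 0→2: —
step 11 crash(1): 1={✗lead,t=2,log=-}
step 12 timeout(2): 2={cand,t=3,log=-}
step 13 deliver 1→2: —
step 14 deliver 1→0: —
step 15 deliver 0→2: —
step 16 recover(1): 1={foll,t=2,log=-}
step 17 crash(2): 2={✗cand,t=3,log=-}
step 18 timeout(2): —
step 19 propose(1,'p'): —
step 20 deliver 1→2: —
step 21 deliver 2→1: —
step 22 deliver 1→0: —

0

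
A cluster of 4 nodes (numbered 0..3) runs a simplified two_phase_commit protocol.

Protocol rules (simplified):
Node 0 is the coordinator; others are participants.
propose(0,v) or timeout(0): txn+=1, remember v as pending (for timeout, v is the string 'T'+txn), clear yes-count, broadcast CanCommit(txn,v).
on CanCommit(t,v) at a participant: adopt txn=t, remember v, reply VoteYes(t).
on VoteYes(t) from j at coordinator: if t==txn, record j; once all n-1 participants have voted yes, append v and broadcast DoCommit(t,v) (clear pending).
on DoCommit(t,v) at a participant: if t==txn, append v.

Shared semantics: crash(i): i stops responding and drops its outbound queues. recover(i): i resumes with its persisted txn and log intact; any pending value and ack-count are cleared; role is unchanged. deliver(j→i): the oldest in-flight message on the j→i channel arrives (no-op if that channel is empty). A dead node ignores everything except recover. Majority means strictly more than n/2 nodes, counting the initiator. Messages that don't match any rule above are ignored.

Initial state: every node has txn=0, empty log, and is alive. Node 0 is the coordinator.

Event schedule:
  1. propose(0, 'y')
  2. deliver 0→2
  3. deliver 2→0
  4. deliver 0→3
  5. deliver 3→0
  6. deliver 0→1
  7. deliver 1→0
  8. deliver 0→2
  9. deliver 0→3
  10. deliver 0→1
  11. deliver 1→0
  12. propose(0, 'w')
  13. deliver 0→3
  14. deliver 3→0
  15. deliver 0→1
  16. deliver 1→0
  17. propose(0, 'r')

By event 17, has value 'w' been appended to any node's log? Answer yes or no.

no

e1 propose(0,'y'): 0[coor,t=1,-]
e2 deliver 0→2: 2[part,t=1,-]
e3 deliver 2→0: ·
e4 deliver 0→3: 3[part,t=1,-]
e5 deliver 3→0: ·
e6 deliver 0→1: 1[part,t=1,-]
e7 deliver 1→0: 0[coor,t=1,y]
e8 deliver 0→2: 2[part,t=1,y]
e9 deliver 0→3: 3[part,t=1,y]
e10 deliver 0→1: 1[part,t=1,y]
e11 deliver 1→0: ·
e12 propose(0,'w'): 0[coor,t=2,y]
e13 deliver 0→3: 3[part,t=2,y]
e14 deliver 3→0: ·
e15 deliver 0→1: 1[part,t=2,y]
e16 deliver 1→0: ·
e17 propose(0,'r'): 0[coor,t=3,y]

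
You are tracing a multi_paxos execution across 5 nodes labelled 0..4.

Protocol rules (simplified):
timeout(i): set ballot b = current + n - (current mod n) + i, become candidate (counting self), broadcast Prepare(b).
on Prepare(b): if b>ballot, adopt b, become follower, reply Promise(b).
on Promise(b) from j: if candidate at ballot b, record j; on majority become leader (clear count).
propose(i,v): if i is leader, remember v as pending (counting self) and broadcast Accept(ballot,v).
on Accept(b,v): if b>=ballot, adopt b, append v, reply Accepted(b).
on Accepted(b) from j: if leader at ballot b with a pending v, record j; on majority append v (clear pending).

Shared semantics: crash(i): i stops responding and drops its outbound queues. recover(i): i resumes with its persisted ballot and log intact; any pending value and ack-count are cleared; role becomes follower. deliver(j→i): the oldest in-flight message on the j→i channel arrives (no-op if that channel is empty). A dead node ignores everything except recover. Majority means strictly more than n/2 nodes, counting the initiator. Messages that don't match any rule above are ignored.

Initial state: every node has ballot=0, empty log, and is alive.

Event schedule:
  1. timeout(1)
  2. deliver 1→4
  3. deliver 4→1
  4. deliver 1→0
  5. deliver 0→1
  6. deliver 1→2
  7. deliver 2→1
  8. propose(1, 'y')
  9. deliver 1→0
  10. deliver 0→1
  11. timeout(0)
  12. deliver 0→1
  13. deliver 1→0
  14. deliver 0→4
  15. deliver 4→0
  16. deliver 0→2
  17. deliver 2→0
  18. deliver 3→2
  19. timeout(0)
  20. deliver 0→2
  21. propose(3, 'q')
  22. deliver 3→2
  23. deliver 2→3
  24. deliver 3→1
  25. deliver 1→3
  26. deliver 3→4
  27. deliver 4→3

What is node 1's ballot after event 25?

e1 timeout(1): 1[cand,b=6,-]
e2 deliver 1→4: 4[foll,b=6,-]
e3 deliver 4→1: ·
e4 deliver 1→0: 0[foll,b=6,-]
e5 deliver 0→1: 1[lead,b=6,-]
e6 deliver 1→2: 2[foll,b=6,-]
e7 deliver 2→1: ·
e8 propose(1,'y'): ·
e9 deliver 1→0: 0[foll,b=6,y]
e10 deliver 0→1: ·
e11 timeout(0): 0[cand,b=10,y]
e12 deliver 0→1: 1[foll,b=10,-]
e13 deliver 1→0: ·
e14 deliver 0→4: 4[foll,b=10,-]
e15 deliver 4→0: 0[lead,b=10,y]
e16 deliver 0→2: 2[foll,b=10,-]
e17 deliver 2→0: ·
e18 deliver 3→2: ·
e19 timeout(0): 0[cand,b=15,y]
e20 deliver 0→2: 2[foll,b=15,-]
e21 propose(3,'q'): ·
e22 deliver 3→2: ·
e23 deliver 2→3: ·
e24 deliver 3→1: ·
e25 deliver 1→3: 3[foll,b=6,-]

10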